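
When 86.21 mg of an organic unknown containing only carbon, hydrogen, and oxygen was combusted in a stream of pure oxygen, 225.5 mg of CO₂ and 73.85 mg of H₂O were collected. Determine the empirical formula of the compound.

mol C = 0.2255 g CO₂ ÷ 44.009 g/mol = 0.0051240 mol
mol H = 2 × 0.07385 g H₂O ÷ 18.015 g/mol = 0.0081987 mol
mass O = 0.08621 − (0.061544 + 0.0082643) = 0.016402 g → mol O = 0.016402 ÷ 15.999 = 0.0010252 mol
Divide by the smallest (0.0010252 mol): C 4.998, H 7.997, O 1.000

C5H8O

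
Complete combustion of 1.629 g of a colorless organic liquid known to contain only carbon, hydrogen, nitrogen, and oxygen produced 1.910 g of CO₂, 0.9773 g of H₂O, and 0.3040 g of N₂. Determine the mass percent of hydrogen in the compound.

6.71%

mol C = 1.910 g CO₂ ÷ 44.009 g/mol = 0.043400 mol
mol H = 2 × 0.9773 g H₂O ÷ 18.015 g/mol = 0.10850 mol
mol N = 2 × 0.3040 g N₂ ÷ 28.014 g/mol = 0.021703 mol
mass O = 1.629 − (0.52128 + 0.10937 + 0.30400) = 0.69435 g → mol O = 0.69435 ÷ 15.999 = 0.043400 mol
mass % H = 0.10937 g ÷ 1.629 g × 100%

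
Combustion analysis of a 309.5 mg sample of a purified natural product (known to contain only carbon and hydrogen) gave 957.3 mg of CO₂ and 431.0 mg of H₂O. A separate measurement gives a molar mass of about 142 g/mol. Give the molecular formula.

mol C = 0.9573 g CO₂ ÷ 44.009 g/mol = 0.021752 mol
mol H = 2 × 0.4310 g H₂O ÷ 18.015 g/mol = 0.047849 mol
Divide by the smallest (0.021752 mol): C 1.000, H 2.200
Multiplying each by 5 gives whole numbers: C 5.00, H 11.00
Empirical formula: C5H11
Empirical-formula mass = 71.14 g/mol; 142 ÷ 71.14 ≈ 2, so the molecular formula is C10H22.

C10H22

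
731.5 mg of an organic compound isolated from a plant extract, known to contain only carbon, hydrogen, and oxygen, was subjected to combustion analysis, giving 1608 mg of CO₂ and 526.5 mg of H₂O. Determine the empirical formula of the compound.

mol C = 1.608 g CO₂ ÷ 44.009 g/mol = 0.036538 mol
mol H = 2 × 0.5265 g H₂O ÷ 18.015 g/mol = 0.058451 mol
mass O = 0.7315 − (0.43886 + 0.058919) = 0.23372 g → mol O = 0.23372 ÷ 15.999 = 0.014609 mol
Divide by the smallest (0.014609 mol): C 2.501, H 4.001, O 1.000
Multiplying each by 2 gives whole numbers: C 5.00, H 8.00, O 2.00

C5H8O2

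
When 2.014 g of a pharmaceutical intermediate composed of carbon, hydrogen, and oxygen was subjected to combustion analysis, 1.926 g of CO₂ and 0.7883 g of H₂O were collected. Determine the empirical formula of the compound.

mol C = 1.926 g CO₂ ÷ 44.009 g/mol = 0.043764 mol
mol H = 2 × 0.7883 g H₂O ÷ 18.015 g/mol = 0.087516 mol
mass O = 2.014 − (0.52565 + 0.088216) = 1.4001 g → mol O = 1.4001 ÷ 15.999 = 0.087514 mol
Divide by the smallest (0.043764 mol): C 1.000, H 2.000, O 2.000

CH2O2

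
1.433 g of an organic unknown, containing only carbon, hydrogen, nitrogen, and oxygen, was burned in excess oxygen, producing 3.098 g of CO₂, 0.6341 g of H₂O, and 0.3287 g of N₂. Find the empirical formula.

C6H6N2O

mol C = 3.098 g CO₂ ÷ 44.009 g/mol = 0.070395 mol
mol H = 2 × 0.6341 g H₂O ÷ 18.015 g/mol = 0.070397 mol
mol N = 2 × 0.3287 g N₂ ÷ 28.014 g/mol = 0.023467 mol
mass O = 1.433 − (0.84551 + 0.070960 + 0.32870) = 0.18783 g → mol O = 0.18783 ÷ 15.999 = 0.011740 mol
Divide by the smallest (0.011740 mol): C 5.996, H 5.996, N 1.999, O 1.000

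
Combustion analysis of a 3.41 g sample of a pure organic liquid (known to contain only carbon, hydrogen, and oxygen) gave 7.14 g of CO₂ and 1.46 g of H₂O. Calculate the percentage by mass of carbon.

57.1%

mol C = 7.14 g CO₂ ÷ 44.009 g/mol = 0.1622 mol
mol H = 2 × 1.46 g H₂O ÷ 18.015 g/mol = 0.1621 mol
mass O = 3.41 − (1.949 + 0.1634) = 1.298 g → mol O = 1.298 ÷ 15.999 = 0.08113 mol
mass % C = 1.949 g ÷ 3.41 g × 100%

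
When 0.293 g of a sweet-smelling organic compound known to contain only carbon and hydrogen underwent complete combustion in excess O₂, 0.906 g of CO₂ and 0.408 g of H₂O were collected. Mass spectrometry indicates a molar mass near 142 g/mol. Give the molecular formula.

C10H22

mol C = 0.906 g CO₂ ÷ 44.009 g/mol = 0.02059 mol
mol H = 2 × 0.408 g H₂O ÷ 18.015 g/mol = 0.04530 mol
Divide by the smallest (0.02059 mol): C 1.000, H 2.200
Multiplying each by 5 gives whole numbers: C 5.00, H 11.00
Empirical formula: C5H11
Empirical-formula mass = 71.14 g/mol; 142 ÷ 71.14 ≈ 2, so the molecular formula is C10H22.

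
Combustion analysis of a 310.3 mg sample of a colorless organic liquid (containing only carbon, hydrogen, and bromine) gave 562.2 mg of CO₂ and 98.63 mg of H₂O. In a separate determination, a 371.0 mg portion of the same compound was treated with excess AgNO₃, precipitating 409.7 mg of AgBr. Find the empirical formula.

mol C = 0.5622 g CO₂ ÷ 44.009 g/mol = 0.012775 mol
mol H = 2 × 0.09863 g H₂O ÷ 18.015 g/mol = 0.010950 mol
From the AgBr data: mol Br per gram of compound = (0.4097 ÷ 187.772) ÷ 0.3710 = 0.0058811 mol/g, so in the 0.3103 g combustion sample mol Br = 0.0018249 mol
Divide by the smallest (0.0018249 mol): C 7.000, H 6.000, Br 1.000

C7H6Br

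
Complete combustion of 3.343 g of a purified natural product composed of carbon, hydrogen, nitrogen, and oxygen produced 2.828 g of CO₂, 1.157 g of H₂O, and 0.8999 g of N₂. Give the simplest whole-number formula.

C2H4N2O3

mol C = 2.828 g CO₂ ÷ 44.009 g/mol = 0.064260 mol
mol H = 2 × 1.157 g H₂O ÷ 18.015 g/mol = 0.12845 mol
mol N = 2 × 0.8999 g N₂ ÷ 28.014 g/mol = 0.064246 mol
mass O = 3.343 − (0.77182 + 0.12948 + 0.89990) = 1.5418 g → mol O = 1.5418 ÷ 15.999 = 0.096369 mol
Divide by the smallest (0.064246 mol): C 1.000, H 1.999, N 1.000, O 1.500
Multiplying each by 2 gives whole numbers: C 2.00, H 4.00, N 2.00, O 3.00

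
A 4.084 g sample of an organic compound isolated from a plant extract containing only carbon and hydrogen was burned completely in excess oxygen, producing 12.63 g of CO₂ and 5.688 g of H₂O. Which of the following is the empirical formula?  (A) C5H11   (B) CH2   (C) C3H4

(A) C5H11

mol C = 12.63 g CO₂ ÷ 44.009 g/mol = 0.28699 mol
mol H = 2 × 5.688 g H₂O ÷ 18.015 g/mol = 0.63147 mol
Divide by the smallest (0.28699 mol): C 1.000, H 2.200
Multiplying each by 5 gives whole numbers: C 5.00, H 11.00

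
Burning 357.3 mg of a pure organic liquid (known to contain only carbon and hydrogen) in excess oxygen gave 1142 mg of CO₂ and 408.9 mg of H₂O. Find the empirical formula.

mol C = 1.142 g CO₂ ÷ 44.009 g/mol = 0.025949 mol
mol H = 2 × 0.4089 g H₂O ÷ 18.015 g/mol = 0.045396 mol
Divide by the smallest (0.025949 mol): C 1.000, H 1.749
Multiplying each by 4 gives whole numbers: C 4.00, H 7.00

C4H7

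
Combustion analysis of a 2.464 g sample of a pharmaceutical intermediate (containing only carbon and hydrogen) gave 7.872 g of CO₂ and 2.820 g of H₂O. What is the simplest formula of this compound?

C4H7

mol C = 7.872 g CO₂ ÷ 44.009 g/mol = 0.17887 mol
mol H = 2 × 2.820 g H₂O ÷ 18.015 g/mol = 0.31307 mol
Divide by the smallest (0.17887 mol): C 1.000, H 1.750
Multiplying each by 4 gives whole numbers: C 4.00, H 7.00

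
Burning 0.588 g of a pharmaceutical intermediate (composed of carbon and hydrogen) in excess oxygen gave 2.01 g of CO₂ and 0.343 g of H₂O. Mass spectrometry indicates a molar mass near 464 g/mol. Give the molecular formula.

mol C = 2.01 g CO₂ ÷ 44.009 g/mol = 0.04567 mol
mol H = 2 × 0.343 g H₂O ÷ 18.015 g/mol = 0.03808 mol
Divide by the smallest (0.03808 mol): C 1.199, H 1.000
Multiplying each by 5 gives whole numbers: C 6.00, H 5.00
Empirical formula: C6H5
Empirical-formula mass = 77.11 g/mol; 464 ÷ 77.11 ≈ 6, so the molecular formula is C36H30.

C36H30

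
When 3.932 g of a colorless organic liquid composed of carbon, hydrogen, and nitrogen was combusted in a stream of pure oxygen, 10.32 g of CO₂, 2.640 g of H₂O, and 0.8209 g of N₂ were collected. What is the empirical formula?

C4H5N

mol C = 10.32 g CO₂ ÷ 44.009 g/mol = 0.23450 mol
mol H = 2 × 2.640 g H₂O ÷ 18.015 g/mol = 0.29309 mol
mol N = 2 × 0.8209 g N₂ ÷ 28.014 g/mol = 0.058606 mol
Divide by the smallest (0.058606 mol): C 4.001, H 5.001, N 1.000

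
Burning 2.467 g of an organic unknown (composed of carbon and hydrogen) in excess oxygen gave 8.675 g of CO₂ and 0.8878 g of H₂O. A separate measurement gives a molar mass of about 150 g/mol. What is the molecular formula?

C12H6

mol C = 8.675 g CO₂ ÷ 44.009 g/mol = 0.19712 mol
mol H = 2 × 0.8878 g H₂O ÷ 18.015 g/mol = 0.098562 mol
Divide by the smallest (0.098562 mol): C 2.000, H 1.000
Empirical formula: C2H
Empirical-formula mass = 25.03 g/mol; 150 ÷ 25.03 ≈ 6, so the molecular formula is C12H6.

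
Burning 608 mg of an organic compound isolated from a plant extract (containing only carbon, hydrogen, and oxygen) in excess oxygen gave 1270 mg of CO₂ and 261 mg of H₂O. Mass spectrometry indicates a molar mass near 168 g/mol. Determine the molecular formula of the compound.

mol C = 1.27 g CO₂ ÷ 44.009 g/mol = 0.02886 mol
mol H = 2 × 0.261 g H₂O ÷ 18.015 g/mol = 0.02898 mol
mass O = 0.608 − (0.3466 + 0.02921) = 0.2322 g → mol O = 0.2322 ÷ 15.999 = 0.01451 mol
Divide by the smallest (0.01451 mol): C 1.989, H 1.997, O 1.000
Empirical formula: C2H2O
Empirical-formula mass = 42.04 g/mol; 168 ÷ 42.04 ≈ 4, so the molecular formula is C8H8O4.

C8H8O4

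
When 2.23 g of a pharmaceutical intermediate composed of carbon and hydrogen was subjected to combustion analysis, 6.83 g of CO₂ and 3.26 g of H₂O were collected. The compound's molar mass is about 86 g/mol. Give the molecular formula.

C6H14

mol C = 6.83 g CO₂ ÷ 44.009 g/mol = 0.1552 mol
mol H = 2 × 3.26 g H₂O ÷ 18.015 g/mol = 0.3619 mol
Divide by the smallest (0.1552 mol): C 1.000, H 2.332
Multiplying each by 3 gives whole numbers: C 3.00, H 7.00
Empirical formula: C3H7
Empirical-formula mass = 43.09 g/mol; 86 ÷ 43.09 ≈ 2, so the molecular formula is C6H14.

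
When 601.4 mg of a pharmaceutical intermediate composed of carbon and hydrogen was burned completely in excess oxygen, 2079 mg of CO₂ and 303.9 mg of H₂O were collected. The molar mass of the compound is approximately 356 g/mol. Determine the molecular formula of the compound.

C28H20

mol C = 2.079 g CO₂ ÷ 44.009 g/mol = 0.047240 mol
mol H = 2 × 0.3039 g H₂O ÷ 18.015 g/mol = 0.033739 mol
Divide by the smallest (0.033739 mol): C 1.400, H 1.000
Multiplying each by 5 gives whole numbers: C 7.00, H 5.00
Empirical formula: C7H5
Empirical-formula mass = 89.12 g/mol; 356 ÷ 89.12 ≈ 4, so the molecular formula is C28H20.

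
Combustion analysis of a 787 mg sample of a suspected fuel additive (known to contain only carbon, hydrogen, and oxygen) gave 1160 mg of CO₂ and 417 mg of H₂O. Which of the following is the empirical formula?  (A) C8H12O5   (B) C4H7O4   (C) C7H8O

(B) C4H7O4

mol C = 1.16 g CO₂ ÷ 44.009 g/mol = 0.02636 mol
mol H = 2 × 0.417 g H₂O ÷ 18.015 g/mol = 0.04629 mol
mass O = 0.787 − (0.3166 + 0.04667) = 0.4237 g → mol O = 0.4237 ÷ 15.999 = 0.02649 mol
Divide by the smallest (0.02636 mol): C 1.000, H 1.756, O 1.005
Multiplying each by 4 gives whole numbers: C 4.00, H 7.03, O 4.02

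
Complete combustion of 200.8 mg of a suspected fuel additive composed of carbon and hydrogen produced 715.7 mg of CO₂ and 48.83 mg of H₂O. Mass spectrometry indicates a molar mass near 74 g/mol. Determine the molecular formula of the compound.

C6H2

mol C = 0.7157 g CO₂ ÷ 44.009 g/mol = 0.016263 mol
mol H = 2 × 0.04883 g H₂O ÷ 18.015 g/mol = 0.0054210 mol
Divide by the smallest (0.0054210 mol): C 3.000, H 1.000
Empirical formula: C3H
Empirical-formula mass = 37.04 g/mol; 74 ÷ 37.04 ≈ 2, so the molecular formula is C6H2.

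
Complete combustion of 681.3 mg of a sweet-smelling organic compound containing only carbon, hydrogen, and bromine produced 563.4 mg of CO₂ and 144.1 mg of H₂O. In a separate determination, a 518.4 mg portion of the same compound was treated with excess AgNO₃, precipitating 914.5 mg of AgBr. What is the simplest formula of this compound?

mol C = 0.5634 g CO₂ ÷ 44.009 g/mol = 0.012802 mol
mol H = 2 × 0.1441 g H₂O ÷ 18.015 g/mol = 0.015998 mol
From the AgBr data: mol Br per gram of compound = (0.9145 ÷ 187.772) ÷ 0.5184 = 0.0093948 mol/g, so in the 0.6813 g combustion sample mol Br = 0.0064007 mol
Divide by the smallest (0.0064007 mol): C 2.000, H 2.499, Br 1.000
Multiplying each by 2 gives whole numbers: C 4.00, H 5.00, Br 2.00

C4H5Br2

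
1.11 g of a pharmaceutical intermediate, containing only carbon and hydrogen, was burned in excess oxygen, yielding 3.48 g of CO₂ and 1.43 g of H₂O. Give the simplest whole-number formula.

mol C = 3.48 g CO₂ ÷ 44.009 g/mol = 0.07907 mol
mol H = 2 × 1.43 g H₂O ÷ 18.015 g/mol = 0.1588 mol
Divide by the smallest (0.07907 mol): C 1.000, H 2.008

CH2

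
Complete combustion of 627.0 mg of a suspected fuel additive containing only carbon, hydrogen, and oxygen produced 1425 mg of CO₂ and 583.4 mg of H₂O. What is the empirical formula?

C3H6O

mol C = 1.425 g CO₂ ÷ 44.009 g/mol = 0.032380 mol
mol H = 2 × 0.5834 g H₂O ÷ 18.015 g/mol = 0.064768 mol
mass O = 0.6270 − (0.38891 + 0.065286) = 0.17280 g → mol O = 0.17280 ÷ 15.999 = 0.010801 mol
Divide by the smallest (0.010801 mol): C 2.998, H 5.997, O 1.000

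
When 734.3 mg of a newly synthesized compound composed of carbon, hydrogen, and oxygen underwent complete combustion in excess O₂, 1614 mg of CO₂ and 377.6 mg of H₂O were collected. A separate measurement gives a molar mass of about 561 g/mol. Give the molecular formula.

C28H32O12

mol C = 1.614 g CO₂ ÷ 44.009 g/mol = 0.036674 mol
mol H = 2 × 0.3776 g H₂O ÷ 18.015 g/mol = 0.041921 mol
mass O = 0.7343 − (0.44050 + 0.042256) = 0.25155 g → mol O = 0.25155 ÷ 15.999 = 0.015723 mol
Divide by the smallest (0.015723 mol): C 2.333, H 2.666, O 1.000
Multiplying each by 3 gives whole numbers: C 7.00, H 8.00, O 3.00
Empirical formula: C7H8O3
Empirical-formula mass = 140.14 g/mol; 561 ÷ 140.14 ≈ 4, so the molecular formula is C28H32O12.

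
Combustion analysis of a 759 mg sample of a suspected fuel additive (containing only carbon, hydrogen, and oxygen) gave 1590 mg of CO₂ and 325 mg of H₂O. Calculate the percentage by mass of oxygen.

mol C = 1.59 g CO₂ ÷ 44.009 g/mol = 0.03613 mol
mol H = 2 × 0.325 g H₂O ÷ 18.015 g/mol = 0.03608 mol
mass O = 0.759 − (0.4339 + 0.03637) = 0.2887 g → mol O = 0.2887 ÷ 15.999 = 0.01804 mol
mass % O = 0.2887 g ÷ 0.759 g × 100%

38.0%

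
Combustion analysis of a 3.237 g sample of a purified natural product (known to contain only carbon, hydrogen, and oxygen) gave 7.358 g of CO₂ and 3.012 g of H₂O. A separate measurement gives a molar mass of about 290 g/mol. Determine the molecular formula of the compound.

mol C = 7.358 g CO₂ ÷ 44.009 g/mol = 0.16719 mol
mol H = 2 × 3.012 g H₂O ÷ 18.015 g/mol = 0.33439 mol
mass O = 3.237 − (2.0082 + 0.33706) = 0.89178 g → mol O = 0.89178 ÷ 15.999 = 0.055740 mol
Divide by the smallest (0.055740 mol): C 3.000, H 5.999, O 1.000
Empirical formula: C3H6O
Empirical-formula mass = 58.08 g/mol; 290 ÷ 58.08 ≈ 5, so the molecular formula is C15H30O5.

C15H30O5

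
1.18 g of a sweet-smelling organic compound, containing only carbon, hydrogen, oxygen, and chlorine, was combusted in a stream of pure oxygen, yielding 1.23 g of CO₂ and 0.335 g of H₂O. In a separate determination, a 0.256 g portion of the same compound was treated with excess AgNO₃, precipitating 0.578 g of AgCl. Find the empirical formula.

mol C = 1.23 g CO₂ ÷ 44.009 g/mol = 0.02795 mol
mol H = 2 × 0.335 g H₂O ÷ 18.015 g/mol = 0.03719 mol
From the AgCl data: mol Cl per gram of compound = (0.578 ÷ 143.318) ÷ 0.256 = 0.01575 mol/g, so in the 1.18 g combustion sample mol Cl = 0.01859 mol
mass O = 1.18 − (0.3357 + 0.03749 + 0.6590) = 0.1478 g → mol O = 0.1478 ÷ 15.999 = 0.009239 mol
Divide by the smallest (0.009239 mol): C 3.025, H 4.025, Cl 2.012, O 1.000

C3H4Cl2O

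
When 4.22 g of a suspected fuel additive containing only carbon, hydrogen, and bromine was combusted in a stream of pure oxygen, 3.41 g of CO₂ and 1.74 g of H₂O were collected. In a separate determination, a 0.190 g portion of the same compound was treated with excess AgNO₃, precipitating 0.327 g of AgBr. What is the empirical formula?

C2H5Br

mol C = 3.41 g CO₂ ÷ 44.009 g/mol = 0.07748 mol
mol H = 2 × 1.74 g H₂O ÷ 18.015 g/mol = 0.1932 mol
From the AgBr data: mol Br per gram of compound = (0.327 ÷ 187.772) ÷ 0.190 = 0.009166 mol/g, so in the 4.22 g combustion sample mol Br = 0.03868 mol
Divide by the smallest (0.03868 mol): C 2.003, H 4.994, Br 1.000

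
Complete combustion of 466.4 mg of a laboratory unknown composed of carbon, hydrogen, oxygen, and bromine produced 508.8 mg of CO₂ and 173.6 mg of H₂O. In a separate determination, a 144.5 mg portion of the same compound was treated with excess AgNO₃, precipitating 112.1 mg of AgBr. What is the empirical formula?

C6H10BrO5

mol C = 0.5088 g CO₂ ÷ 44.009 g/mol = 0.011561 mol
mol H = 2 × 0.1736 g H₂O ÷ 18.015 g/mol = 0.019273 mol
From the AgBr data: mol Br per gram of compound = (0.1121 ÷ 187.772) ÷ 0.1445 = 0.0041315 mol/g, so in the 0.4664 g combustion sample mol Br = 0.0019269 mol
mass O = 0.4664 − (0.13886 + 0.019427 + 0.15397) = 0.15414 g → mol O = 0.15414 ÷ 15.999 = 0.0096344 mol
Divide by the smallest (0.0019269 mol): C 6.000, H 10.002, Br 1.000, O 5.000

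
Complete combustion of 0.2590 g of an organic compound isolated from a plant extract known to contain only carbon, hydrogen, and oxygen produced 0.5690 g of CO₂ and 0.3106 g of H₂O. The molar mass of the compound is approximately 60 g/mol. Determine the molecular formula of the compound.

C3H8O

mol C = 0.5690 g CO₂ ÷ 44.009 g/mol = 0.012929 mol
mol H = 2 × 0.3106 g H₂O ÷ 18.015 g/mol = 0.034482 mol
mass O = 0.2590 − (0.15529 + 0.034758) = 0.068949 g → mol O = 0.068949 ÷ 15.999 = 0.0043096 mol
Divide by the smallest (0.0043096 mol): C 3.000, H 8.001, O 1.000
Empirical formula: C3H8O
Empirical-formula mass = 60.10 g/mol; 60 ÷ 60.10 ≈ 1, so the molecular formula is C3H8O.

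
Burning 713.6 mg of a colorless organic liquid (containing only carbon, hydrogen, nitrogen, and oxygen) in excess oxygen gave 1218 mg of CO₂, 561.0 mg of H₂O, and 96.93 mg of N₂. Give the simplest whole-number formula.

mol C = 1.218 g CO₂ ÷ 44.009 g/mol = 0.027676 mol
mol H = 2 × 0.5610 g H₂O ÷ 18.015 g/mol = 0.062281 mol
mol N = 2 × 0.09693 g N₂ ÷ 28.014 g/mol = 0.0069201 mol
mass O = 0.7136 − (0.33242 + 0.062780 + 0.096930) = 0.22147 g → mol O = 0.22147 ÷ 15.999 = 0.013843 mol
Divide by the smallest (0.0069201 mol): C 3.999, H 9.000, N 1.000, O 2.000

C4H9NO2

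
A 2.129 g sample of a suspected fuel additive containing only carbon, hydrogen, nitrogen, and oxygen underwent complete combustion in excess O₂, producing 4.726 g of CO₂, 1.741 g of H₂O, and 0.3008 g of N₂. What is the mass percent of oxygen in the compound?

16.14%

mol C = 4.726 g CO₂ ÷ 44.009 g/mol = 0.10739 mol
mol H = 2 × 1.741 g H₂O ÷ 18.015 g/mol = 0.19328 mol
mol N = 2 × 0.3008 g N₂ ÷ 28.014 g/mol = 0.021475 mol
mass O = 2.129 − (1.2898 + 0.19483 + 0.30080) = 0.34354 g → mol O = 0.34354 ÷ 15.999 = 0.021473 mol
mass % O = 0.34354 g ÷ 2.129 g × 100%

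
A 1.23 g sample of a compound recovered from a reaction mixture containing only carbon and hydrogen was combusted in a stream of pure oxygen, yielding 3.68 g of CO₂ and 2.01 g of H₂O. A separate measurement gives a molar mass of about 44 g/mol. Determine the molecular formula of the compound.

C3H8

mol C = 3.68 g CO₂ ÷ 44.009 g/mol = 0.08362 mol
mol H = 2 × 2.01 g H₂O ÷ 18.015 g/mol = 0.2231 mol
Divide by the smallest (0.08362 mol): C 1.000, H 2.669
Multiplying each by 3 gives whole numbers: C 3.00, H 8.01
Empirical formula: C3H8
Empirical-formula mass = 44.10 g/mol; 44 ÷ 44.10 ≈ 1, so the molecular formula is C3H8.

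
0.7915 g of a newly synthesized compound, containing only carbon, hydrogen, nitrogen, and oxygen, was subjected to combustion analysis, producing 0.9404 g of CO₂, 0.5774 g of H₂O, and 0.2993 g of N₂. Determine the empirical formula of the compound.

mol C = 0.9404 g CO₂ ÷ 44.009 g/mol = 0.021368 mol
mol H = 2 × 0.5774 g H₂O ÷ 18.015 g/mol = 0.064102 mol
mol N = 2 × 0.2993 g N₂ ÷ 28.014 g/mol = 0.021368 mol
mass O = 0.7915 − (0.25666 + 0.064615 + 0.29930) = 0.17093 g → mol O = 0.17093 ÷ 15.999 = 0.010684 mol
Divide by the smallest (0.010684 mol): C 2.000, H 6.000, N 2.000, O 1.000

C2H6N2O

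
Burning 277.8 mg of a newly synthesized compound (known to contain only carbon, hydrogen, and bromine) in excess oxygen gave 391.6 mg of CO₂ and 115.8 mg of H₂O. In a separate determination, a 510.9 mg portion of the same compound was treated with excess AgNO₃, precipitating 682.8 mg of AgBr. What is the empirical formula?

mol C = 0.3916 g CO₂ ÷ 44.009 g/mol = 0.0088982 mol
mol H = 2 × 0.1158 g H₂O ÷ 18.015 g/mol = 0.012856 mol
From the AgBr data: mol Br per gram of compound = (0.6828 ÷ 187.772) ÷ 0.5109 = 0.0071175 mol/g, so in the 0.2778 g combustion sample mol Br = 0.0019772 mol
Divide by the smallest (0.0019772 mol): C 4.500, H 6.502, Br 1.000
Multiplying each by 2 gives whole numbers: C 9.00, H 13.00, Br 2.00

C9H13Br2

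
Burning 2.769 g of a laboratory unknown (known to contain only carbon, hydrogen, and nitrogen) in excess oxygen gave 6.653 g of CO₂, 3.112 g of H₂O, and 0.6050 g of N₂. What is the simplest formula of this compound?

mol C = 6.653 g CO₂ ÷ 44.009 g/mol = 0.15117 mol
mol H = 2 × 3.112 g H₂O ÷ 18.015 g/mol = 0.34549 mol
mol N = 2 × 0.6050 g N₂ ÷ 28.014 g/mol = 0.043193 mol
Divide by the smallest (0.043193 mol): C 3.500, H 7.999, N 1.000
Multiplying each by 2 gives whole numbers: C 7.00, H 16.00, N 2.00

C7H16N2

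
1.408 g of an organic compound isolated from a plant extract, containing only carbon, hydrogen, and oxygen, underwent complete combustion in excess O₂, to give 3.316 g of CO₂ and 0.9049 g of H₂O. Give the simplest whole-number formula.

mol C = 3.316 g CO₂ ÷ 44.009 g/mol = 0.075348 mol
mol H = 2 × 0.9049 g H₂O ÷ 18.015 g/mol = 0.10046 mol
mass O = 1.408 − (0.90501 + 0.10126) = 0.40173 g → mol O = 0.40173 ÷ 15.999 = 0.025110 mol
Divide by the smallest (0.025110 mol): C 3.001, H 4.001, O 1.000

C3H4O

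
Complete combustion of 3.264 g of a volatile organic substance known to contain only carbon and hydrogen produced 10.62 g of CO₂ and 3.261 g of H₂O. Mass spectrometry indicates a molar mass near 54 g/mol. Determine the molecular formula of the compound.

mol C = 10.62 g CO₂ ÷ 44.009 g/mol = 0.24131 mol
mol H = 2 × 3.261 g H₂O ÷ 18.015 g/mol = 0.36203 mol
Divide by the smallest (0.24131 mol): C 1.000, H 1.500
Multiplying each by 2 gives whole numbers: C 2.00, H 3.00
Empirical formula: C2H3
Empirical-formula mass = 27.05 g/mol; 54 ÷ 27.05 ≈ 2, so the molecular formula is C4H6.

C4H6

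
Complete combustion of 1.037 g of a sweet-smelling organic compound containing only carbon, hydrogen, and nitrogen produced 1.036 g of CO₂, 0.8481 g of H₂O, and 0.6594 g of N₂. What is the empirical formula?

mol C = 1.036 g CO₂ ÷ 44.009 g/mol = 0.023541 mol
mol H = 2 × 0.8481 g H₂O ÷ 18.015 g/mol = 0.094155 mol
mol N = 2 × 0.6594 g N₂ ÷ 28.014 g/mol = 0.047076 mol
Divide by the smallest (0.023541 mol): C 1.000, H 4.000, N 2.000

CH4N2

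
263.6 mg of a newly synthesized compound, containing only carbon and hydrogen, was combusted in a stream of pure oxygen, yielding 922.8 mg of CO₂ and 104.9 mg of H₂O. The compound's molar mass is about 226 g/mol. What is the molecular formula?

mol C = 0.9228 g CO₂ ÷ 44.009 g/mol = 0.020968 mol
mol H = 2 × 0.1049 g H₂O ÷ 18.015 g/mol = 0.011646 mol
Divide by the smallest (0.011646 mol): C 1.801, H 1.000
Multiplying each by 5 gives whole numbers: C 9.00, H 5.00
Empirical formula: C9H5
Empirical-formula mass = 113.14 g/mol; 226 ÷ 113.14 ≈ 2, so the molecular formula is C18H10.

C18H10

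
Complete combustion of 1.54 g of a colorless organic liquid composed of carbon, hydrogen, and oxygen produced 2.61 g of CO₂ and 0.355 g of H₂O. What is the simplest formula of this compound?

mol C = 2.61 g CO₂ ÷ 44.009 g/mol = 0.05931 mol
mol H = 2 × 0.355 g H₂O ÷ 18.015 g/mol = 0.03941 mol
mass O = 1.54 − (0.7123 + 0.03973) = 0.7879 g → mol O = 0.7879 ÷ 15.999 = 0.04925 mol
Divide by the smallest (0.03941 mol): C 1.505, H 1.000, O 1.250
Multiplying each by 4 gives whole numbers: C 6.02, H 4.00, O 5.00

C6H4O5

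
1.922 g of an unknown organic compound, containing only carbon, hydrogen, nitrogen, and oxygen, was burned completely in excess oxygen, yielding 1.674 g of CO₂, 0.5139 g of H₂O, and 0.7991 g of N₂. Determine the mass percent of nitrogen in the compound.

mol C = 1.674 g CO₂ ÷ 44.009 g/mol = 0.038038 mol
mol H = 2 × 0.5139 g H₂O ÷ 18.015 g/mol = 0.057052 mol
mol N = 2 × 0.7991 g N₂ ÷ 28.014 g/mol = 0.057050 mol
mass O = 1.922 − (0.45687 + 0.057509 + 0.79910) = 0.60852 g → mol O = 0.60852 ÷ 15.999 = 0.038035 mol
mass % N = 0.79910 g ÷ 1.922 g × 100%

41.58%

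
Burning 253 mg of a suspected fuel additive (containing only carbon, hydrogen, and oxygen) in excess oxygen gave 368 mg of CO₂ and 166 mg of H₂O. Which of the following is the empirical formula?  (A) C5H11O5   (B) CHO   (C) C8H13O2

(A) C5H11O5

mol C = 0.368 g CO₂ ÷ 44.009 g/mol = 0.008362 mol
mol H = 2 × 0.166 g H₂O ÷ 18.015 g/mol = 0.01843 mol
mass O = 0.253 − (0.1004 + 0.01858) = 0.1340 g → mol O = 0.1340 ÷ 15.999 = 0.008375 mol
Divide by the smallest (0.008362 mol): C 1.000, H 2.204, O 1.002
Multiplying each by 5 gives whole numbers: C 5.00, H 11.02, O 5.01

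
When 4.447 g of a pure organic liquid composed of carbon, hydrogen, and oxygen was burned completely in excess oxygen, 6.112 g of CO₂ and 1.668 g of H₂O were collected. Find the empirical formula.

mol C = 6.112 g CO₂ ÷ 44.009 g/mol = 0.13888 mol
mol H = 2 × 1.668 g H₂O ÷ 18.015 g/mol = 0.18518 mol
mass O = 4.447 − (1.6681 + 0.18666) = 2.5922 g → mol O = 2.5922 ÷ 15.999 = 0.16203 mol
Divide by the smallest (0.13888 mol): C 1.000, H 1.333, O 1.167
Multiplying each by 6 gives whole numbers: C 6.00, H 8.00, O 7.00

C6H8O7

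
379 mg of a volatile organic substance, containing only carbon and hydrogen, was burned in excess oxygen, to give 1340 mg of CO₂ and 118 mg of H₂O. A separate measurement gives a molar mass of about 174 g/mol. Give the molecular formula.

C14H6

mol C = 1.34 g CO₂ ÷ 44.009 g/mol = 0.03045 mol
mol H = 2 × 0.118 g H₂O ÷ 18.015 g/mol = 0.01310 mol
Divide by the smallest (0.01310 mol): C 2.324, H 1.000
Multiplying each by 3 gives whole numbers: C 6.97, H 3.00
Empirical formula: C7H3
Empirical-formula mass = 87.10 g/mol; 174 ÷ 87.10 ≈ 2, so the molecular formula is C14H6.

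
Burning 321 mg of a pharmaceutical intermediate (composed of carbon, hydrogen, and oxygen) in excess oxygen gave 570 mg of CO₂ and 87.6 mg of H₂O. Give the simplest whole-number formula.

mol C = 0.570 g CO₂ ÷ 44.009 g/mol = 0.01295 mol
mol H = 2 × 0.0876 g H₂O ÷ 18.015 g/mol = 0.009725 mol
mass O = 0.321 − (0.1556 + 0.009803) = 0.1556 g → mol O = 0.1556 ÷ 15.999 = 0.009728 mol
Divide by the smallest (0.009725 mol): C 1.332, H 1.000, O 1.000
Multiplying each by 3 gives whole numbers: C 4.00, H 3.00, O 3.00

C4H3O3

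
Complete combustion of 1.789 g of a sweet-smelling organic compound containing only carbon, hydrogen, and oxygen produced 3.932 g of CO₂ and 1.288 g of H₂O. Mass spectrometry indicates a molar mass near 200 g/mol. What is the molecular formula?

mol C = 3.932 g CO₂ ÷ 44.009 g/mol = 0.089345 mol
mol H = 2 × 1.288 g H₂O ÷ 18.015 g/mol = 0.14299 mol
mass O = 1.789 − (1.0731 + 0.14414) = 0.57174 g → mol O = 0.57174 ÷ 15.999 = 0.035736 mol
Divide by the smallest (0.035736 mol): C 2.500, H 4.001, O 1.000
Multiplying each by 2 gives whole numbers: C 5.00, H 8.00, O 2.00
Empirical formula: C5H8O2
Empirical-formula mass = 100.12 g/mol; 200 ÷ 100.12 ≈ 2, so the molecular formula is C10H16O4.

C10H16O4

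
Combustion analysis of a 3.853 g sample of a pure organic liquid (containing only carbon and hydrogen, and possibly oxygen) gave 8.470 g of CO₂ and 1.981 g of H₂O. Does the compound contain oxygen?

yes

mol C = 8.470 g CO₂ ÷ 44.009 g/mol = 0.19246 mol
mol H = 2 × 1.981 g H₂O ÷ 18.015 g/mol = 0.21993 mol
C and H account for only 2.5333 g of the 3.853 g sample; the remaining 1.3197 g must be oxygen.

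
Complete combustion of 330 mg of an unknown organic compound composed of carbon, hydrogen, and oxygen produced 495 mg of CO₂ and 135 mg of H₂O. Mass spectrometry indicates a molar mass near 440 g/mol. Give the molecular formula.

mol C = 0.495 g CO₂ ÷ 44.009 g/mol = 0.01125 mol
mol H = 2 × 0.135 g H₂O ÷ 18.015 g/mol = 0.01499 mol
mass O = 0.330 − (0.1351 + 0.01511) = 0.1798 g → mol O = 0.1798 ÷ 15.999 = 0.01124 mol
Divide by the smallest (0.01124 mol): C 1.001, H 1.334, O 1.000
Multiplying each by 3 gives whole numbers: C 3.00, H 4.00, O 3.00
Empirical formula: C3H4O3
Empirical-formula mass = 88.06 g/mol; 440 ÷ 88.06 ≈ 5, so the molecular formula is C15H20O15.

C15H20O15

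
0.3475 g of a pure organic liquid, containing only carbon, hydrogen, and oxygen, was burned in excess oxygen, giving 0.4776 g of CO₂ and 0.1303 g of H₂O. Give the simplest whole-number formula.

C6H8O7

mol C = 0.4776 g CO₂ ÷ 44.009 g/mol = 0.010852 mol
mol H = 2 × 0.1303 g H₂O ÷ 18.015 g/mol = 0.014466 mol
mass O = 0.3475 − (0.13035 + 0.014581) = 0.20257 g → mol O = 0.20257 ÷ 15.999 = 0.012661 mol
Divide by the smallest (0.010852 mol): C 1.000, H 1.333, O 1.167
Multiplying each by 6 gives whole numbers: C 6.00, H 8.00, O 7.00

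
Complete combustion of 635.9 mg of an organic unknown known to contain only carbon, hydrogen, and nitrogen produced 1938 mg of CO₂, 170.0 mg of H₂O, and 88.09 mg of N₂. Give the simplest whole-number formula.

C7H3N

mol C = 1.938 g CO₂ ÷ 44.009 g/mol = 0.044036 mol
mol H = 2 × 0.1700 g H₂O ÷ 18.015 g/mol = 0.018873 mol
mol N = 2 × 0.08809 g N₂ ÷ 28.014 g/mol = 0.0062890 mol
Divide by the smallest (0.0062890 mol): C 7.002, H 3.001, N 1.000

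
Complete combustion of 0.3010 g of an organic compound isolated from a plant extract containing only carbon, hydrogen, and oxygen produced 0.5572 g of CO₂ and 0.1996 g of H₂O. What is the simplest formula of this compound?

C8H14O5

mol C = 0.5572 g CO₂ ÷ 44.009 g/mol = 0.012661 mol
mol H = 2 × 0.1996 g H₂O ÷ 18.015 g/mol = 0.022159 mol
mass O = 0.3010 − (0.15207 + 0.022337) = 0.12659 g → mol O = 0.12659 ÷ 15.999 = 0.0079125 mol
Divide by the smallest (0.0079125 mol): C 1.600, H 2.801, O 1.000
Multiplying each by 5 gives whole numbers: C 8.00, H 14.00, O 5.00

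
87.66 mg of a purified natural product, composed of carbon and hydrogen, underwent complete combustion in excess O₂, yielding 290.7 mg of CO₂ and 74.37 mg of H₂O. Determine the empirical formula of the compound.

C4H5

mol C = 0.2907 g CO₂ ÷ 44.009 g/mol = 0.0066055 mol
mol H = 2 × 0.07437 g H₂O ÷ 18.015 g/mol = 0.0082565 mol
Divide by the smallest (0.0066055 mol): C 1.000, H 1.250
Multiplying each by 4 gives whole numbers: C 4.00, H 5.00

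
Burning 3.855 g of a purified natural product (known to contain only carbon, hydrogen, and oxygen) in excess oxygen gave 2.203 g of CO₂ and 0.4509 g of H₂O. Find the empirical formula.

CHO4

mol C = 2.203 g CO₂ ÷ 44.009 g/mol = 0.050058 mol
mol H = 2 × 0.4509 g H₂O ÷ 18.015 g/mol = 0.050058 mol
mass O = 3.855 − (0.60125 + 0.050459) = 3.2033 g → mol O = 3.2033 ÷ 15.999 = 0.20022 mol
Divide by the smallest (0.050058 mol): C 1.000, H 1.000, O 4.000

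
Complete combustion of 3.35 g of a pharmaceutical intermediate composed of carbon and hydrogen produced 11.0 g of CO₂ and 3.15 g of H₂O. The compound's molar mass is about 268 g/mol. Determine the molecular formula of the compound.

C20H28

mol C = 11.0 g CO₂ ÷ 44.009 g/mol = 0.2499 mol
mol H = 2 × 3.15 g H₂O ÷ 18.015 g/mol = 0.3497 mol
Divide by the smallest (0.2499 mol): C 1.000, H 1.399
Multiplying each by 5 gives whole numbers: C 5.00, H 7.00
Empirical formula: C5H7
Empirical-formula mass = 67.11 g/mol; 268 ÷ 67.11 ≈ 4, so the molecular formula is C20H28.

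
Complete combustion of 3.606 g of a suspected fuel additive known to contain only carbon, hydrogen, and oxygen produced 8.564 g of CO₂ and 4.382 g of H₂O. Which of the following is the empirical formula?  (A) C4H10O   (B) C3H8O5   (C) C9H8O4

(A) C4H10O

mol C = 8.564 g CO₂ ÷ 44.009 g/mol = 0.19460 mol
mol H = 2 × 4.382 g H₂O ÷ 18.015 g/mol = 0.48648 mol
mass O = 3.606 − (2.3373 + 0.49038) = 0.77833 g → mol O = 0.77833 ÷ 15.999 = 0.048648 mol
Divide by the smallest (0.048648 mol): C 4.000, H 10.000, O 1.000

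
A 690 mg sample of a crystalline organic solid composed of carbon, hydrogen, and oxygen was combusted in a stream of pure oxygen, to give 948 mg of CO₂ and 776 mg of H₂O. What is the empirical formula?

CH4O

mol C = 0.948 g CO₂ ÷ 44.009 g/mol = 0.02154 mol
mol H = 2 × 0.776 g H₂O ÷ 18.015 g/mol = 0.08615 mol
mass O = 0.690 − (0.2587 + 0.08684) = 0.3444 g → mol O = 0.3444 ÷ 15.999 = 0.02153 mol
Divide by the smallest (0.02153 mol): C 1.001, H 4.002, O 1.000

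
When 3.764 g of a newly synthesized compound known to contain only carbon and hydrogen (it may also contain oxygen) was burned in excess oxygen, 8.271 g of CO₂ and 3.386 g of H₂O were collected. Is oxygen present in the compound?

yes

mol C = 8.271 g CO₂ ÷ 44.009 g/mol = 0.18794 mol
mol H = 2 × 3.386 g H₂O ÷ 18.015 g/mol = 0.37591 mol
C and H account for only 2.6362 g of the 3.764 g sample; the remaining 1.1278 g must be oxygen.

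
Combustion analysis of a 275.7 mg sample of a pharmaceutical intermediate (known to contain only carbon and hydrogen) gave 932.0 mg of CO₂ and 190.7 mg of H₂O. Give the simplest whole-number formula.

CH

mol C = 0.9320 g CO₂ ÷ 44.009 g/mol = 0.021177 mol
mol H = 2 × 0.1907 g H₂O ÷ 18.015 g/mol = 0.021171 mol
Divide by the smallest (0.021171 mol): C 1.000, H 1.000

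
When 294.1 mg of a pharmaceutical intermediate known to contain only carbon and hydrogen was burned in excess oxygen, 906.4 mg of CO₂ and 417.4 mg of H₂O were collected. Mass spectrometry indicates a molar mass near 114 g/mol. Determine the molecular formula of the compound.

mol C = 0.9064 g CO₂ ÷ 44.009 g/mol = 0.020596 mol
mol H = 2 × 0.4174 g H₂O ÷ 18.015 g/mol = 0.046339 mol
Divide by the smallest (0.020596 mol): C 1.000, H 2.250
Multiplying each by 4 gives whole numbers: C 4.00, H 9.00
Empirical formula: C4H9
Empirical-formula mass = 57.12 g/mol; 114 ÷ 57.12 ≈ 2, so the molecular formula is C8H18.

C8H18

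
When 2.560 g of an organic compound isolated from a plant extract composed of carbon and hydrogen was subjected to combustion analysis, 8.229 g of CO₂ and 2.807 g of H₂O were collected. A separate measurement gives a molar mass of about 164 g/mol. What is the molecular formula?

C12H20

mol C = 8.229 g CO₂ ÷ 44.009 g/mol = 0.18698 mol
mol H = 2 × 2.807 g H₂O ÷ 18.015 g/mol = 0.31163 mol
Divide by the smallest (0.18698 mol): C 1.000, H 1.667
Multiplying each by 3 gives whole numbers: C 3.00, H 5.00
Empirical formula: C3H5
Empirical-formula mass = 41.07 g/mol; 164 ÷ 41.07 ≈ 4, so the molecular formula is C12H20.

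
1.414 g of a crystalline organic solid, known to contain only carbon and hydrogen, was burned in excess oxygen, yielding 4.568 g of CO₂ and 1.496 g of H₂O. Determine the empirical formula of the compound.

mol C = 4.568 g CO₂ ÷ 44.009 g/mol = 0.10380 mol
mol H = 2 × 1.496 g H₂O ÷ 18.015 g/mol = 0.16608 mol
Divide by the smallest (0.10380 mol): C 1.000, H 1.600
Multiplying each by 5 gives whole numbers: C 5.00, H 8.00

C5H8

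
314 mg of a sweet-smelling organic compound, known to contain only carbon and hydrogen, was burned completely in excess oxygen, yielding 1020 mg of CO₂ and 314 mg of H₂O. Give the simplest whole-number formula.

mol C = 1.02 g CO₂ ÷ 44.009 g/mol = 0.02318 mol
mol H = 2 × 0.314 g H₂O ÷ 18.015 g/mol = 0.03486 mol
Divide by the smallest (0.02318 mol): C 1.000, H 1.504
Multiplying each by 2 gives whole numbers: C 2.00, H 3.01

C2H3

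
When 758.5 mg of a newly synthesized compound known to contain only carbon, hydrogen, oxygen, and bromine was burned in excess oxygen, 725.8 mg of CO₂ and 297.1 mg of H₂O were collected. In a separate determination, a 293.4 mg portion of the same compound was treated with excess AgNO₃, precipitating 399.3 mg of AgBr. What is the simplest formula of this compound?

mol C = 0.7258 g CO₂ ÷ 44.009 g/mol = 0.016492 mol
mol H = 2 × 0.2971 g H₂O ÷ 18.015 g/mol = 0.032984 mol
From the AgBr data: mol Br per gram of compound = (0.3993 ÷ 187.772) ÷ 0.2934 = 0.0072478 mol/g, so in the 0.7585 g combustion sample mol Br = 0.0054975 mol
mass O = 0.7585 − (0.19809 + 0.033247 + 0.43927) = 0.087895 g → mol O = 0.087895 ÷ 15.999 = 0.0054938 mol
Divide by the smallest (0.0054938 mol): C 3.002, H 6.004, Br 1.001, O 1.000

C3H6BrO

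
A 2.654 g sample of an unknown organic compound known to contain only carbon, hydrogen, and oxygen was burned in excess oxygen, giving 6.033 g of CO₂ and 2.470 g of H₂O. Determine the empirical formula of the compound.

mol C = 6.033 g CO₂ ÷ 44.009 g/mol = 0.13709 mol
mol H = 2 × 2.470 g H₂O ÷ 18.015 g/mol = 0.27422 mol
mass O = 2.654 − (1.6465 + 0.27641) = 0.73106 g → mol O = 0.73106 ÷ 15.999 = 0.045694 mol
Divide by the smallest (0.045694 mol): C 3.000, H 6.001, O 1.000

C3H6O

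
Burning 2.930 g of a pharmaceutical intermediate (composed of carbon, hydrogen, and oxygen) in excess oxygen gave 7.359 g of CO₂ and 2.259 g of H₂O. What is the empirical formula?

mol C = 7.359 g CO₂ ÷ 44.009 g/mol = 0.16722 mol
mol H = 2 × 2.259 g H₂O ÷ 18.015 g/mol = 0.25079 mol
mass O = 2.930 − (2.0084 + 0.25280) = 0.66877 g → mol O = 0.66877 ÷ 15.999 = 0.041801 mol
Divide by the smallest (0.041801 mol): C 4.000, H 6.000, O 1.000

C4H6O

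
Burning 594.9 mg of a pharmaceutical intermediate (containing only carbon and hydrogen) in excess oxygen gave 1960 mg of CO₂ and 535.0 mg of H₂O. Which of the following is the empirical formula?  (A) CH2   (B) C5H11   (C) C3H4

mol C = 1.960 g CO₂ ÷ 44.009 g/mol = 0.044536 mol
mol H = 2 × 0.5350 g H₂O ÷ 18.015 g/mol = 0.059395 mol
Divide by the smallest (0.044536 mol): C 1.000, H 1.334
Multiplying each by 3 gives whole numbers: C 3.00, H 4.00

(C) C3H4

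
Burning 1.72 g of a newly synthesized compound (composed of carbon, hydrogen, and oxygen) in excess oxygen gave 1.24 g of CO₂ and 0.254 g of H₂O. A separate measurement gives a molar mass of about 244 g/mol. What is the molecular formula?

C4H4O12

mol C = 1.24 g CO₂ ÷ 44.009 g/mol = 0.02818 mol
mol H = 2 × 0.254 g H₂O ÷ 18.015 g/mol = 0.02820 mol
mass O = 1.72 − (0.3384 + 0.02842) = 1.353 g → mol O = 1.353 ÷ 15.999 = 0.08458 mol
Divide by the smallest (0.02818 mol): C 1.000, H 1.001, O 3.002
Empirical formula: CHO3
Empirical-formula mass = 61.02 g/mol; 244 ÷ 61.02 ≈ 4, so the molecular formula is C4H4O12.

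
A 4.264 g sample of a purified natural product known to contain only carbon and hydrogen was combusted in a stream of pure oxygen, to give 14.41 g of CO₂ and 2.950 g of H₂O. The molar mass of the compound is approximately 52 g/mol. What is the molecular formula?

mol C = 14.41 g CO₂ ÷ 44.009 g/mol = 0.32743 mol
mol H = 2 × 2.950 g H₂O ÷ 18.015 g/mol = 0.32750 mol
Divide by the smallest (0.32743 mol): C 1.000, H 1.000
Empirical formula: CH
Empirical-formula mass = 13.02 g/mol; 52 ÷ 13.02 ≈ 4, so the molecular formula is C4H4.

C4H4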